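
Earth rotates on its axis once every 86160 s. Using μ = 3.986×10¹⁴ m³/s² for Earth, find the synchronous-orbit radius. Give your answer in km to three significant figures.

A synchronous orbit has period T, so by Kepler's third law a = (μT²/4π²)^(1/3).
μT²/4π² = 3.986×10¹⁴ × (8.616×10⁴)² / 39.48 = 7.495×10²² m³.
a = 4.216×10⁷ m = 42163 km.

r_sync ≈ 42200 km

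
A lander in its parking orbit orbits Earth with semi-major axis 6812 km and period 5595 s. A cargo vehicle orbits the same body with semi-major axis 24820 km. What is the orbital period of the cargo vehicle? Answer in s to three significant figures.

T₂ ≈ 38900 s

Kepler's third law: T² ∝ a³, so T₂ = T₁ (a₂/a₁)^(3/2).
a₂/a₁ = 3.644, (a₂/a₁)^(3/2) = 6.955.
T₂ = 5595 × 6.955 = 38910 s.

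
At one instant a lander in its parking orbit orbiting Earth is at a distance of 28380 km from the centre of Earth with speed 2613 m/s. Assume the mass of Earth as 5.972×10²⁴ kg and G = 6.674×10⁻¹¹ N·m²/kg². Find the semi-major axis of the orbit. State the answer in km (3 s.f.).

a ≈ 18700 km

μ = GM = 6.674×10⁻¹¹ × 5.972×10²⁴ = 3.986×10¹⁴ m³/s².
r = 2.838×10⁷ m.
Vis-viva rearranged: 1/a = 2/r − v²/μ = 7.047×10⁻⁸ − 1.713×10⁻⁸ = 5.334×10⁻⁸ m⁻¹.
a = 1.875×10⁷ m = 18747 km.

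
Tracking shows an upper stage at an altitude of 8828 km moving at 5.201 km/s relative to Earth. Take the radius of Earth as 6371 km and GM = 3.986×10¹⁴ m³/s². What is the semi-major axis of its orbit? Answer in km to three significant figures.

a ≈ 15700 km

r = 6371 + 8828 = 15199 km = 1.520×10⁷ m.
Specific orbital energy ε = v²/2 − μ/r = (5201)²/2 − 3.986×10¹⁴/1.520×10⁷ = -1.270×10⁷ J/kg.
Since ε = −μ/(2a), a = −μ/(2ε) = 1.569×10⁷ m = 15693 km.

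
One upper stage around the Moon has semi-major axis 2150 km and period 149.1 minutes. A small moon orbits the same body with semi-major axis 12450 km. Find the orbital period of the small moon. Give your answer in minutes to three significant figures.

Kepler's third law: T² ∝ a³, so T₂ = T₁ (a₂/a₁)^(3/2).
a₂/a₁ = 5.791, (a₂/a₁)^(3/2) = 13.93.
T₂ = 149.1 × 13.93 = 2078 minutes.

T₂ ≈ 2080 minutes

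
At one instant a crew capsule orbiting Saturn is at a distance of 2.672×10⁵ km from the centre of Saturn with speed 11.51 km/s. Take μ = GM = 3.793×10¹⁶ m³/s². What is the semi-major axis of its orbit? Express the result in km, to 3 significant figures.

a ≈ 2.50×10⁵ km

r = 2.672×10⁸ m.
Vis-viva rearranged: 1/a = 2/r − v²/μ = 7.485×10⁻⁹ − 3.493×10⁻⁹ = 3.992×10⁻⁹ m⁻¹.
a = 2.505×10⁸ m = 2.5048×10⁵ km.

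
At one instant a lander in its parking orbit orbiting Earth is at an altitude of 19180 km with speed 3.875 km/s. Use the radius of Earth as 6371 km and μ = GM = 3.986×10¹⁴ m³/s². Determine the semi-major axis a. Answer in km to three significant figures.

a ≈ 24600 km

r = 6371 + 19180 = 25551 km = 2.555×10⁷ m.
Vis-viva rearranged: 1/a = 2/r − v²/μ = 7.827×10⁻⁸ − 3.767×10⁻⁸ = 4.060×10⁻⁸ m⁻¹.
a = 2.463×10⁷ m = 24628 km.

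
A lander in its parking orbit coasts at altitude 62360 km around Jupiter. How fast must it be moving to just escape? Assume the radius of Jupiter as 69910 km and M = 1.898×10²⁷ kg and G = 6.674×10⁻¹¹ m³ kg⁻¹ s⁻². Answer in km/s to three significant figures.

μ = GM = 6.674×10⁻¹¹ × 1.898×10²⁷ = 1.267×10¹⁷ m³/s².
r = 69910 + 62360 = 132270 km = 1.3227×10⁸ m.
Escape speed v_esc = √(2μ/r) = √(2 × 1.267×10¹⁷ / 1.323×10⁸) = √(1.915×10⁹) = 43760 m/s.
= 43.76 km/s.

v_esc ≈ 43.8 km/s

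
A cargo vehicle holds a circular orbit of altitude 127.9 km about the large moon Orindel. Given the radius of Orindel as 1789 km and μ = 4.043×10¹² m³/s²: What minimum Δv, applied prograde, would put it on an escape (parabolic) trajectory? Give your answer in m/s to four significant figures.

Δv ≈ 601.6 m/s

r = 1789 + 127.9 = 1916.9 km = 1.9169×10⁶ m.
Circular speed v_c = √(μ/r) = 1452 m/s.
Escape speed v_esc = √(2μ/r) = √2 × v_c = 2054 m/s.
Δv = v_esc − v_c = 601.6 m/s.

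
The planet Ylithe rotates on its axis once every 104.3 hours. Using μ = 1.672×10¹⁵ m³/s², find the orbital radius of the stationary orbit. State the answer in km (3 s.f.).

T = 104.3 hours = 3.755×10⁵ s.
A synchronous orbit has period T, so by Kepler's third law a = (μT²/4π²)^(1/3).
μT²/4π² = 1.672×10¹⁵ × (3.755×10⁵)² / 39.48 = 5.971×10²⁴ m³.
a = 1.814×10⁸ m = 1.8142×10⁵ km.

r_sync ≈ 1.81×10⁵ km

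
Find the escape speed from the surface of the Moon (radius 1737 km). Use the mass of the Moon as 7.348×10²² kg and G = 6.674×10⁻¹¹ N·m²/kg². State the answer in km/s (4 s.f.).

v_esc ≈ 2.376 km/s

μ = GM = 6.674×10⁻¹¹ × 7.348×10²² = 4.904×10¹² m³/s².
r = R = 1.737×10⁶ m.
Escape speed v_esc = √(2μ/r) = √(2 × 4.904×10¹² / 1.737×10⁶) = √(5.647×10⁶) = 2376 m/s.
= 2.376 km/s.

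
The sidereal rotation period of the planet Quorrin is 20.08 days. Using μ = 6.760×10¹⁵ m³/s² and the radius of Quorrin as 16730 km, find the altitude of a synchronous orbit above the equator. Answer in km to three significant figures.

T = 20.08 days = 1.735×10⁶ s.
A synchronous orbit has period T, so by Kepler's third law a = (μT²/4π²)^(1/3).
μT²/4π² = 6.760×10¹⁵ × (1.735×10⁶)² / 39.48 = 5.154×10²⁶ m³.
a = 8.018×10⁸ m = 8.0177×10⁵ km.
Altitude h = a − R = 8.0177×10⁵ − 16730 = 7.8504×10⁵ km.

h_sync ≈ 7.85×10⁵ km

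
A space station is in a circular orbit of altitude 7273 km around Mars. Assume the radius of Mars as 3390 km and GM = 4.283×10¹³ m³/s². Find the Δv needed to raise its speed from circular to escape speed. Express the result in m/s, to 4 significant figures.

r = 3390 + 7273 = 10663 km = 1.0663×10⁷ m.
Circular speed v_c = √(μ/r) = 2004 m/s.
Escape speed v_esc = √(2μ/r) = √2 × v_c = 2834 m/s.
Δv = v_esc − v_c = 830.2 m/s.

Δv ≈ 830.2 m/s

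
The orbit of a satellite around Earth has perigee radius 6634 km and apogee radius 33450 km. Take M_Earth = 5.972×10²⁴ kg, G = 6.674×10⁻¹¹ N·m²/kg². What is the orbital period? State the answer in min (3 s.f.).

T ≈ 471 min

μ = GM = 6.674×10⁻¹¹ × 5.972×10²⁴ = 3.986×10¹⁴ m³/s².
Semi-major axis a = (r_p + r_a)/2 = (6634.0 + 33450)/2 = 20042 km = 2.004×10⁷ m.
By Kepler's third law T = 2π√(a³/μ) = 2π × 4.494×10³ = 2.824×10⁴ s.
= 470.6 min.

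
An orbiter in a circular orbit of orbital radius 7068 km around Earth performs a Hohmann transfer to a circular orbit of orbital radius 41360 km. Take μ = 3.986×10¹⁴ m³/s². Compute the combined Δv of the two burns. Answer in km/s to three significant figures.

r₁ = 7068 km = 7.068×10⁶ m.
r₂ = 41360 km = 4.136×10⁷ m.
Transfer ellipse a_t = (r₁ + r₂)/2 = 2.421×10⁷ m.
At r₁: circular v_c1 = √(μ/r₁) = 7510 m/s; transfer-perigee v_p = √[μ(2/r₁ − 1/a_t)] = 9815 m/s.
Δv₁ = v_p − v_c1 = 2305 m/s.
At r₂: circular v_c2 = √(μ/r₂) = 3104 m/s; transfer-apogee v_a = √[μ(2/r₂ − 1/a_t)] = 1677 m/s.
Δv₂ = v_c2 − v_a = 1427 m/s.
Total Δv = Δv₁ + Δv₂ = 3732 m/s = 3.732 km/s.

Δv_total ≈ 3.73 km/s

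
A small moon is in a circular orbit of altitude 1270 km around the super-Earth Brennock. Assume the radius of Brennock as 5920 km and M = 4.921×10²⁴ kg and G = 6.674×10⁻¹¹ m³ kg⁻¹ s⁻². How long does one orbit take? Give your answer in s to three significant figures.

μ = GM = 6.674×10⁻¹¹ × 4.921×10²⁴ = 3.284×10¹⁴ m³/s².
r = 5920 + 1270 = 7190.0 km = 7.1900×10⁶ m.
Kepler's third law: T = 2π√(r³/μ) = 2π√((7.190×10⁶)³ / 3.284×10¹⁴).
r³/μ = 1.132×10⁶ s², so T = 2π × 1.064×10³ = 6.684×10³ s.

T ≈ 6680 s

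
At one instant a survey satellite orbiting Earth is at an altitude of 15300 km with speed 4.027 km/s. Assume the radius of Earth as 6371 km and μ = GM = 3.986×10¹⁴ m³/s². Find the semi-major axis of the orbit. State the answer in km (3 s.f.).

r = 6371 + 15300 = 21671 km = 2.167×10⁷ m.
Vis-viva rearranged: 1/a = 2/r − v²/μ = 9.229×10⁻⁸ − 4.068×10⁻⁸ = 5.161×10⁻⁸ m⁻¹.
a = 1.938×10⁷ m = 19378 km.

a ≈ 19400 km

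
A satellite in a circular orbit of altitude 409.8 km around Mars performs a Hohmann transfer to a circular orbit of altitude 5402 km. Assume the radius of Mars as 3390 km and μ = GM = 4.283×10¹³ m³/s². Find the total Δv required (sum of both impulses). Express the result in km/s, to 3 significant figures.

Δv_total ≈ 1.10 km/s

r₁ = 3390 + 409.8 = 3799.8 km = 3.7998×10⁶ m.
r₂ = 3390 + 5402 = 8792.0 km = 8.7920×10⁶ m.
Transfer ellipse a_t = (r₁ + r₂)/2 = 6.296×10⁶ m.
At r₁: circular v_c1 = √(μ/r₁) = 3357 m/s; transfer-periapsis v_p = √[μ(2/r₁ − 1/a_t)] = 3967 m/s.
Δv₁ = v_p − v_c1 = 610.1 m/s.
At r₂: circular v_c2 = √(μ/r₂) = 2207 m/s; transfer-apoapsis v_a = √[μ(2/r₂ − 1/a_t)] = 1715 m/s.
Δv₂ = v_c2 − v_a = 492.5 m/s.
Total Δv = Δv₁ + Δv₂ = 1103 m/s = 1.103 km/s.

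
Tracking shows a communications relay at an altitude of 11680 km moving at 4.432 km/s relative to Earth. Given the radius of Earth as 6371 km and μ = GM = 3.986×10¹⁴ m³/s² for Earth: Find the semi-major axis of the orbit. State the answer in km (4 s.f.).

a ≈ 16260 km

r = 6371 + 11680 = 18051 km = 1.805×10⁷ m.
Specific orbital energy ε = v²/2 − μ/r = (4432)²/2 − 3.986×10¹⁴/1.805×10⁷ = -1.226×10⁷ J/kg.
Since ε = −μ/(2a), a = −μ/(2ε) = 1.626×10⁷ m = 16255 km.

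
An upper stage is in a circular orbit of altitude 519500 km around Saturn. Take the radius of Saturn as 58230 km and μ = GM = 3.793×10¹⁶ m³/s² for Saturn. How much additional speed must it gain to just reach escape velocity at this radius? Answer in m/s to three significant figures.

r = 58230 + 519500 = 577730 km = 5.7773×10⁸ m.
Circular speed v_c = √(μ/r) = 8103 m/s.
Escape speed v_esc = √(2μ/r) = √2 × v_c = 11460 m/s.
Δv = v_esc − v_c = 3356 m/s.

Δv ≈ 3360 m/s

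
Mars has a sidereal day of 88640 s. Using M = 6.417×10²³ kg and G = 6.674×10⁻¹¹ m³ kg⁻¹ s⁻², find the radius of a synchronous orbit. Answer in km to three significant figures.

μ = GM = 6.674×10⁻¹¹ × 6.417×10²³ = 4.283×10¹³ m³/s².
A synchronous orbit has period T, so by Kepler's third law a = (μT²/4π²)^(1/3).
μT²/4π² = 4.283×10¹³ × (8.864×10⁴)² / 39.48 = 8.524×10²¹ m³.
a = 2.043×10⁷ m = 20427 km.

r_sync ≈ 20400 km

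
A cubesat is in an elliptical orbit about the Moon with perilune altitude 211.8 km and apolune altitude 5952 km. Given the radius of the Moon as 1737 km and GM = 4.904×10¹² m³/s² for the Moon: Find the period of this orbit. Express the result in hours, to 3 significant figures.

r_p = 1737 + 211.8 = 1948.8 km = 1.9488×10⁶ m.
r_a = 1737 + 5952 = 7689.0 km = 7.6890×10⁶ m.
Semi-major axis a = (r_p + r_a)/2 = (1948.8 + 7689.0)/2 = 4818.9 km = 4.819×10⁶ m.
By Kepler's third law T = 2π√(a³/μ) = 2π × 4.777×10³ = 3.001×10⁴ s.
= 8.337 hours.

T ≈ 8.34 hours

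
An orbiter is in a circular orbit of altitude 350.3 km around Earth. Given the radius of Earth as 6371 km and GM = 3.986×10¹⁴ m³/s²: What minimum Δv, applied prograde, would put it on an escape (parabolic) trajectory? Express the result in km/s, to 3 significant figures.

r = 6371 + 350.3 = 6721.3 km = 6.7213×10⁶ m.
Circular speed v_c = √(μ/r) = 7701 m/s.
Escape speed v_esc = √(2μ/r) = √2 × v_c = 10890 m/s.
Δv = v_esc − v_c = 3190 m/s = 3.190 km/s.

Δv ≈ 3.19 km/s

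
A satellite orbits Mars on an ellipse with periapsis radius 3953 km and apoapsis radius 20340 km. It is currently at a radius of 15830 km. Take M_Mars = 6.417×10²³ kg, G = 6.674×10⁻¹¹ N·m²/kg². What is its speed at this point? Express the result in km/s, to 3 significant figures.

μ = GM = 6.674×10⁻¹¹ × 6.417×10²³ = 4.283×10¹³ m³/s².
Semi-major axis a = (r_p + r_a)/2 = 12146 km = 1.215×10⁷ m.
Vis-viva: v² = μ(2/r − 1/a) = 4.283×10¹³ × (1.263×10⁻⁷ − 8.233×10⁻⁸) = 1.885×10⁶ m²/s².
v = 1373 m/s = 1.373 km/s.

v ≈ 1.37 km/s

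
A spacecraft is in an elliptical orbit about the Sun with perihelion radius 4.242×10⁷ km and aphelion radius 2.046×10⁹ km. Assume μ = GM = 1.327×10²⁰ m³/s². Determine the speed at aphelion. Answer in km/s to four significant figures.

Semi-major axis a = (r_p + r_a)/2 = 1.0442×10⁹ km = 1.044×10¹² m.
Vis-viva: v² = μ(2/r − 1/a) = 1.327×10²⁰ × (9.775×10⁻¹³ − 9.577×10⁻¹³) = 2.635×10⁶ m²/s².
v = 1623 m/s = 1.623 km/s.

v ≈ 1.623 km/s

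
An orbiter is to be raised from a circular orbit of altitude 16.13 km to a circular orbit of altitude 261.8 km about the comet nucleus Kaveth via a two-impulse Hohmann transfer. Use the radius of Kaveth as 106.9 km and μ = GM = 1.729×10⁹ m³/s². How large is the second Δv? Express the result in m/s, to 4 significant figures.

Δv ≈ 20.04 m/s

r₁ = 106.9 + 16.13 = 123.03 km = 1.2303×10⁵ m.
r₂ = 106.9 + 261.8 = 368.70 km = 3.6870×10⁵ m.
Transfer ellipse a_t = (r₁ + r₂)/2 = 2.459×10⁵ m.
At r₁: circular v_c1 = √(μ/r₁) = 118.5 m/s; transfer-periapsis v_p = √[μ(2/r₁ − 1/a_t)] = 145.2 m/s.
At r₂: circular v_c2 = √(μ/r₂) = 68.48 m/s; transfer-apoapsis v_a = √[μ(2/r₂ − 1/a_t)] = 48.44 m/s.
Δv₂ = v_c2 − v_a = 20.04 m/s.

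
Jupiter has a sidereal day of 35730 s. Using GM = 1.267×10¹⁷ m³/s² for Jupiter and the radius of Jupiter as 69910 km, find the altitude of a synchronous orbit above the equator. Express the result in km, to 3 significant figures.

h_sync ≈ 90100 km

A synchronous orbit has period T, so by Kepler's third law a = (μT²/4π²)^(1/3).
μT²/4π² = 1.267×10¹⁷ × (3.573×10⁴)² / 39.48 = 4.097×10²⁴ m³.
a = 1.600×10⁸ m = 1.6002×10⁵ km.
Altitude h = a − R = 1.6002×10⁵ − 69910 = 90105 km.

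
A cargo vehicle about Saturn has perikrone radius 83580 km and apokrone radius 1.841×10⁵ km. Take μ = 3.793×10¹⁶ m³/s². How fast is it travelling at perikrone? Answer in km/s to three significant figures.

Semi-major axis a = (r_p + r_a)/2 = 1.3384×10⁵ km = 1.338×10⁸ m.
Vis-viva: v² = μ(2/r − 1/a) = 3.793×10¹⁶ × (2.393×10⁻⁸ − 7.472×10⁻⁹) = 6.242×10⁸ m²/s².
v = 24980 m/s = 24.98 km/s.

v ≈ 25.0 km/s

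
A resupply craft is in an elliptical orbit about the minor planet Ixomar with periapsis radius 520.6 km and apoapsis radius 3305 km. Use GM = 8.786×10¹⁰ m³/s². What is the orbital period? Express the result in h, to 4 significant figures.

T ≈ 15.58 h

Semi-major axis a = (r_p + r_a)/2 = (520.60 + 3305.0)/2 = 1912.8 km = 1.913×10⁶ m.
By Kepler's third law T = 2π√(a³/μ) = 2π × 8.925×10³ = 5.608×10⁴ s.
= 15.58 h.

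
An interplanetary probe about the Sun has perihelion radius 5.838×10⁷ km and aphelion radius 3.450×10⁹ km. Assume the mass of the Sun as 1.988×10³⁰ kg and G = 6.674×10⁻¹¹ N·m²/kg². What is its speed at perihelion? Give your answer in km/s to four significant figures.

v ≈ 66.86 km/s

μ = GM = 6.674×10⁻¹¹ × 1.988×10³⁰ = 1.327×10²⁰ m³/s².
Semi-major axis a = (r_p + r_a)/2 = 1.7542×10⁹ km = 1.754×10¹² m.
Vis-viva: v² = μ(2/r − 1/a) = 1.327×10²⁰ × (3.426×10⁻¹¹ − 5.701×10⁻¹³) = 4.470×10⁹ m²/s².
v = 66860 m/s = 66.86 km/s.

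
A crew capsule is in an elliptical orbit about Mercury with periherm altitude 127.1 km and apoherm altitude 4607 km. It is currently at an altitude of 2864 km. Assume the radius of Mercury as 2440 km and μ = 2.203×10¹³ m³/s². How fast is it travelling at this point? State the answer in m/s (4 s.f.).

v ≈ 1930 m/s

r_p = 2440 + 127.1 = 2567.1 km = 2.5671×10⁶ m.
r_a = 2440 + 4607 = 7047.0 km = 7.0470×10⁶ m.
r = 2440 + 2864 = 5304.0 km = 5.304×10⁶ m.
Semi-major axis a = (r_p + r_a)/2 = 4807.1 km = 4.807×10⁶ m.
Vis-viva: v² = μ(2/r − 1/a) = 2.203×10¹³ × (3.771×10⁻⁷ − 2.080×10⁻⁷) = 3.724×10⁶ m²/s².
v = 1930 m/s.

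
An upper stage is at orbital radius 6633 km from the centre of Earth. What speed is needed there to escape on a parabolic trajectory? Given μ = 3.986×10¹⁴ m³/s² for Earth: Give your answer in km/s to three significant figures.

v_esc ≈ 11.0 km/s

r = 6633 km = 6.633×10⁶ m.
Escape speed v_esc = √(2μ/r) = √(2 × 3.986×10¹⁴ / 6.633×10⁶) = √(1.202×10⁸) = 10960 m/s.
= 10.96 km/s.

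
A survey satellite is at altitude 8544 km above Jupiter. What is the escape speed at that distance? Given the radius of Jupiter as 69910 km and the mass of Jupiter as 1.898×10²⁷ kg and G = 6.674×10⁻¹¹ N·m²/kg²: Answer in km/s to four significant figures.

μ = GM = 6.674×10⁻¹¹ × 1.898×10²⁷ = 1.267×10¹⁷ m³/s².
r = 69910 + 8544 = 78454 km = 7.8454×10⁷ m.
Escape speed v_esc = √(2μ/r) = √(2 × 1.267×10¹⁷ / 7.845×10⁷) = √(3.229×10⁹) = 56830 m/s.
= 56.83 km/s.

v_esc ≈ 56.83 km/s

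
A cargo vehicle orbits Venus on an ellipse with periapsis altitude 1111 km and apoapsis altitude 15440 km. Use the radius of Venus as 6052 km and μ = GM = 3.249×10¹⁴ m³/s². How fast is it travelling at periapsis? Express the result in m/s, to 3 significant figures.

v ≈ 8250 m/s

r_p = 6052 + 1111 = 7163.0 km = 7.1630×10⁶ m.
r_a = 6052 + 15440 = 21492 km = 2.1492×10⁷ m.
Semi-major axis a = (r_p + r_a)/2 = 14328 km = 1.433×10⁷ m.
Vis-viva: v² = μ(2/r − 1/a) = 3.249×10¹⁴ × (2.792×10⁻⁷ − 6.980×10⁻⁸) = 6.804×10⁷ m²/s².
v = 8249 m/s.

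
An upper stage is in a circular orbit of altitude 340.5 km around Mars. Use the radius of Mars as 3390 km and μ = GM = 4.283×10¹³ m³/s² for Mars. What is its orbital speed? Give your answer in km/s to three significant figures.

r = 3390 + 340.5 = 3730.5 km = 3.7305×10⁶ m.
For a circular orbit v = √(μ/r) = √(4.283×10¹³ / 3.730×10⁶) = √(1.148×10⁷) = 3388 m/s.
That is 3.388 km/s.

v ≈ 3.39 km/s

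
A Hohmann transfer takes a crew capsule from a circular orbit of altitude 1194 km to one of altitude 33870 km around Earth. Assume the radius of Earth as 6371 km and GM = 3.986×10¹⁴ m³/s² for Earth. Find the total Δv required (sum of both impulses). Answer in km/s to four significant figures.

r₁ = 6371 + 1194 = 7565.0 km = 7.5650×10⁶ m.
r₂ = 6371 + 33870 = 40241 km = 4.0241×10⁷ m.
Transfer ellipse a_t = (r₁ + r₂)/2 = 2.390×10⁷ m.
At r₁: circular v_c1 = √(μ/r₁) = 7259 m/s; transfer-perigee v_p = √[μ(2/r₁ − 1/a_t)] = 9418 m/s.
Δv₁ = v_p − v_c1 = 2160 m/s.
At r₂: circular v_c2 = √(μ/r₂) = 3147 m/s; transfer-apogee v_a = √[μ(2/r₂ − 1/a_t)] = 1771 m/s.
Δv₂ = v_c2 − v_a = 1377 m/s.
Total Δv = Δv₁ + Δv₂ = 3536 m/s = 3.536 km/s.

Δv_total ≈ 3.536 km/s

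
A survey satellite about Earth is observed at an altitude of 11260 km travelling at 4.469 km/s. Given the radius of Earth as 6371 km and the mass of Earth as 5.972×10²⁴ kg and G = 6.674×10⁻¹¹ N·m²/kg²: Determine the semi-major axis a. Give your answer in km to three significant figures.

a ≈ 15800 km

μ = GM = 6.674×10⁻¹¹ × 5.972×10²⁴ = 3.986×10¹⁴ m³/s².
r = 6371 + 11260 = 17631 km = 1.763×10⁷ m.
Specific orbital energy ε = v²/2 − μ/r = (4469)²/2 − 3.986×10¹⁴/1.763×10⁷ = -1.262×10⁷ J/kg.
Since ε = −μ/(2a), a = −μ/(2ε) = 1.579×10⁷ m = 15791 km.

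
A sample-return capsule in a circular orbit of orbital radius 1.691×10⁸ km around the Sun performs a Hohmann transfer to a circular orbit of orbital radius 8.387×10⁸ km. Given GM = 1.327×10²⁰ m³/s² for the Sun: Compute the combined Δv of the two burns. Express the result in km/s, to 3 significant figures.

r₁ = 1.691×10⁸ km = 1.691×10¹¹ m.
r₂ = 8.387×10⁸ km = 8.387×10¹¹ m.
Transfer ellipse a_t = (r₁ + r₂)/2 = 5.039×10¹¹ m.
At r₁: circular v_c1 = √(μ/r₁) = 28010 m/s; transfer-perihelion v_p = √[μ(2/r₁ − 1/a_t)] = 36140 m/s.
Δv₁ = v_p − v_c1 = 8127 m/s.
At r₂: circular v_c2 = √(μ/r₂) = 12580 m/s; transfer-aphelion v_a = √[μ(2/r₂ − 1/a_t)] = 7287 m/s.
Δv₂ = v_c2 − v_a = 5292 m/s.
Total Δv = Δv₁ + Δv₂ = 13420 m/s = 13.42 km/s.

Δv_total ≈ 13.4 km/s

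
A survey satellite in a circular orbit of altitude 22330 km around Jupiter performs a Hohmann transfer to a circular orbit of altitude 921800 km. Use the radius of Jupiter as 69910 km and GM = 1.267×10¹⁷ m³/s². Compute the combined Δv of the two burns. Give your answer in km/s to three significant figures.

Δv_total ≈ 19.7 km/s

r₁ = 69910 + 22330 = 92240 km = 9.2240×10⁷ m.
r₂ = 69910 + 921800 = 991710 km = 9.9171×10⁸ m.
Transfer ellipse a_t = (r₁ + r₂)/2 = 5.420×10⁸ m.
At r₁: circular v_c1 = √(μ/r₁) = 37060 m/s; transfer-perijove v_p = √[μ(2/r₁ − 1/a_t)] = 50130 m/s.
Δv₁ = v_p − v_c1 = 13070 m/s.
At r₂: circular v_c2 = √(μ/r₂) = 11300 m/s; transfer-apojove v_a = √[μ(2/r₂ − 1/a_t)] = 4663 m/s.
Δv₂ = v_c2 − v_a = 6640 m/s.
Total Δv = Δv₁ + Δv₂ = 19710 m/s = 19.71 km/s.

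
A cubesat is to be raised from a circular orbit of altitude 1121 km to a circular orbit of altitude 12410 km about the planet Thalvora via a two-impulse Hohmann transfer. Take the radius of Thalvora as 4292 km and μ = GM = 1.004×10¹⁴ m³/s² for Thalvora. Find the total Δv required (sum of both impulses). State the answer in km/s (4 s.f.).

r₁ = 4292 + 1121 = 5413.0 km = 5.4130×10⁶ m.
r₂ = 4292 + 12410 = 16702 km = 1.6702×10⁷ m.
Transfer ellipse a_t = (r₁ + r₂)/2 = 1.106×10⁷ m.
At r₁: circular v_c1 = √(μ/r₁) = 4307 m/s; transfer-periapsis v_p = √[μ(2/r₁ − 1/a_t)] = 5293 m/s.
Δv₁ = v_p − v_c1 = 986.3 m/s.
At r₂: circular v_c2 = √(μ/r₂) = 2452 m/s; transfer-apoapsis v_a = √[μ(2/r₂ − 1/a_t)] = 1715 m/s.
Δv₂ = v_c2 − v_a = 736.4 m/s.
Total Δv = Δv₁ + Δv₂ = 1723 m/s = 1.723 km/s.

Δv_total ≈ 1.723 km/s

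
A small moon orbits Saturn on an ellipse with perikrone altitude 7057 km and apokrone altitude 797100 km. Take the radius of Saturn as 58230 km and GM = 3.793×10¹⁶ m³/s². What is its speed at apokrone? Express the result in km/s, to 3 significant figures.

r_p = 58230 + 7057 = 65287 km = 6.5287×10⁷ m.
r_a = 58230 + 797100 = 855330 km = 8.5533×10⁸ m.
Semi-major axis a = (r_p + r_a)/2 = 4.6031×10⁵ km = 4.603×10⁸ m.
Vis-viva: v² = μ(2/r − 1/a) = 3.793×10¹⁶ × (2.338×10⁻⁹ − 2.172×10⁻⁹) = 6.290×10⁶ m²/s².
v = 2508 m/s = 2.508 km/s.

v ≈ 2.51 km/s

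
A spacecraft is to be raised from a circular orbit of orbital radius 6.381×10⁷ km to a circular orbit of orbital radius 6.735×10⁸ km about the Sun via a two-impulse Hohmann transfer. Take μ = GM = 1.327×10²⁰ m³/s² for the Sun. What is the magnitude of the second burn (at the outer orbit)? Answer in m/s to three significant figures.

r₁ = 6.381×10⁷ km = 6.381×10¹⁰ m.
r₂ = 6.735×10⁸ km = 6.735×10¹¹ m.
Transfer ellipse a_t = (r₁ + r₂)/2 = 3.687×10¹¹ m.
At r₁: circular v_c1 = √(μ/r₁) = 45600 m/s; transfer-perihelion v_p = √[μ(2/r₁ − 1/a_t)] = 61640 m/s.
At r₂: circular v_c2 = √(μ/r₂) = 14040 m/s; transfer-aphelion v_a = √[μ(2/r₂ − 1/a_t)] = 5840 m/s.
Δv₂ = v_c2 − v_a = 8197 m/s.

Δv ≈ 8200 m/s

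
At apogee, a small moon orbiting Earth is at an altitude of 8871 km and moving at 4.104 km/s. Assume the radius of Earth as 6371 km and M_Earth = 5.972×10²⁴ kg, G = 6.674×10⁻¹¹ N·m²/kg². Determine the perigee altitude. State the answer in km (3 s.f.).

perigee altitude ≈ 869 km

μ = GM = 6.674×10⁻¹¹ × 5.972×10²⁴ = 3.986×10¹⁴ m³/s².
r_a = 6371 + 8871 = 15242 km = 1.524×10⁷ m.
Specific energy ε = v²/2 − μ/r = -1.773×10⁷ J/kg, so a = −μ/(2ε) = 1.124×10⁷ m.
The apsides satisfy r_p + r_a = 2a, so the perigee radius is 2a − r_a = 7.240×10⁶ m = 7240.4 km.
Perigee altitude = 7240.4 − 6371 = 869.42 km.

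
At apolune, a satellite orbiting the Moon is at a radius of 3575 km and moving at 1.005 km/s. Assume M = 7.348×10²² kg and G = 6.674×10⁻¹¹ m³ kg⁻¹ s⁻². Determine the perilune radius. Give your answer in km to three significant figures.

perilune radius ≈ 2080 km

μ = GM = 6.674×10⁻¹¹ × 7.348×10²² = 4.904×10¹² m³/s².
r_a = 3.575×10⁶ m.
Specific energy ε = v²/2 − μ/r = -8.668×10⁵ J/kg, so a = −μ/(2ε) = 2.829×10⁶ m.
The apsides satisfy r_p + r_a = 2a, so the perilune radius is 2a − r_a = 2.083×10⁶ m = 2083.0 km.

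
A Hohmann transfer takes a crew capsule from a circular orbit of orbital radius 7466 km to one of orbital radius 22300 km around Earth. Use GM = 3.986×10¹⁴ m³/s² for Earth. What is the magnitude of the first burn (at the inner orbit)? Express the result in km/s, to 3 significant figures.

Δv ≈ 1.64 km/s

r₁ = 7466 km = 7.466×10⁶ m.
r₂ = 22300 km = 2.230×10⁷ m.
Transfer ellipse a_t = (r₁ + r₂)/2 = 1.488×10⁷ m.
At r₁: circular v_c1 = √(μ/r₁) = 7307 m/s; transfer-perigee v_p = √[μ(2/r₁ − 1/a_t)] = 8944 m/s.
Δv₁ = v_p − v_c1 = 1637 m/s.
= 1.637 km/s.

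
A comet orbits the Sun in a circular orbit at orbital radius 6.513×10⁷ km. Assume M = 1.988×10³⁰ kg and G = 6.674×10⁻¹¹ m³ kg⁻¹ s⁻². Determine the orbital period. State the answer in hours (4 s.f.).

μ = GM = 6.674×10⁻¹¹ × 1.988×10³⁰ = 1.327×10²⁰ m³/s².
r = 6.513×10⁷ km = 6.513×10¹⁰ m.
Kepler's third law: T = 2π√(r³/μ) = 2π√((6.513×10¹⁰)³ / 1.327×10²⁰).
r³/μ = 2.082×10¹² s², so T = 2π × 1.443×10⁶ = 9.067×10⁶ s.
Converting: 9.067×10⁶ s ÷ 3600 = 2519 hours.

T ≈ 2519 hours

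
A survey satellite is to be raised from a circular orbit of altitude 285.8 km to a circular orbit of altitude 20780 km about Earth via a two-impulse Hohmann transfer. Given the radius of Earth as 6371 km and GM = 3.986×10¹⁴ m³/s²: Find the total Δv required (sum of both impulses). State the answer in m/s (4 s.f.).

Δv_total ≈ 3496 m/s

r₁ = 6371 + 285.8 = 6656.8 km = 6.6568×10⁶ m.
r₂ = 6371 + 20780 = 27151 km = 2.7151×10⁷ m.
Transfer ellipse a_t = (r₁ + r₂)/2 = 1.690×10⁷ m.
At r₁: circular v_c1 = √(μ/r₁) = 7738 m/s; transfer-perigee v_p = √[μ(2/r₁ − 1/a_t)] = 9807 m/s.
Δv₁ = v_p − v_c1 = 2069 m/s.
At r₂: circular v_c2 = √(μ/r₂) = 3832 m/s; transfer-apogee v_a = √[μ(2/r₂ − 1/a_t)] = 2404 m/s.
Δv₂ = v_c2 − v_a = 1427 m/s.
Total Δv = Δv₁ + Δv₂ = 3496 m/s.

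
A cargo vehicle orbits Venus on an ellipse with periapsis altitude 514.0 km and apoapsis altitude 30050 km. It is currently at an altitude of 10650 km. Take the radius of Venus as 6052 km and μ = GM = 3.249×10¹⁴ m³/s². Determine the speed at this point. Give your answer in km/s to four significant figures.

r_p = 6052 + 514.0 = 6566.0 km = 6.5660×10⁶ m.
r_a = 6052 + 30050 = 36102 km = 3.6102×10⁷ m.
r = 6052 + 10650 = 16702 km = 1.670×10⁷ m.
Semi-major axis a = (r_p + r_a)/2 = 21334 km = 2.133×10⁷ m.
Vis-viva: v² = μ(2/r − 1/a) = 3.249×10¹⁴ × (1.197×10⁻⁷ − 4.687×10⁻⁸) = 2.368×10⁷ m²/s².
v = 4866 m/s = 4.866 km/s.

v ≈ 4.866 km/s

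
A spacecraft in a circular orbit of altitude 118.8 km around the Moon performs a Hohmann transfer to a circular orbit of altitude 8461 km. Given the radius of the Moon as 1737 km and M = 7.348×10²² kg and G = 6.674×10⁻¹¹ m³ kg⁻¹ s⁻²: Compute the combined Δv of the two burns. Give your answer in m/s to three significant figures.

μ = GM = 6.674×10⁻¹¹ × 7.348×10²² = 4.904×10¹² m³/s².
r₁ = 1737 + 118.8 = 1855.8 km = 1.8558×10⁶ m.
r₂ = 1737 + 8461 = 10198 km = 1.0198×10⁷ m.
Transfer ellipse a_t = (r₁ + r₂)/2 = 6.027×10⁶ m.
At r₁: circular v_c1 = √(μ/r₁) = 1626 m/s; transfer-perilune v_p = √[μ(2/r₁ − 1/a_t)] = 2115 m/s.
Δv₁ = v_p − v_c1 = 489.0 m/s.
At r₂: circular v_c2 = √(μ/r₂) = 693.5 m/s; transfer-apolune v_a = √[μ(2/r₂ − 1/a_t)] = 384.8 m/s.
Δv₂ = v_c2 − v_a = 308.7 m/s.
Total Δv = Δv₁ + Δv₂ = 797.6 m/s.

Δv_total ≈ 798 m/s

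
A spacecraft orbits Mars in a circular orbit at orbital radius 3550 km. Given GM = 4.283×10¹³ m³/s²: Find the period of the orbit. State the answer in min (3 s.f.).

r = 3550 km = 3.550×10⁶ m.
Kepler's third law: T = 2π√(r³/μ) = 2π√((3.550×10⁶)³ / 4.283×10¹³).
r³/μ = 1.045×10⁶ s², so T = 2π × 1.022×10³ = 6.422×10³ s.
Converting: 6.422×10³ s ÷ 60.00 = 107.0 min.

T ≈ 107 min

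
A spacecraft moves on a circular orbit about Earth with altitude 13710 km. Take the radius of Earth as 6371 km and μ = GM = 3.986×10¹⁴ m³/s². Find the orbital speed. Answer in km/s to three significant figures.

v ≈ 4.46 km/s

r = 6371 + 13710 = 20081 km = 2.0081×10⁷ m.
For a circular orbit v = √(μ/r) = √(3.986×10¹⁴ / 2.008×10⁷) = √(1.985×10⁷) = 4455 m/s.
That is 4.455 km/s.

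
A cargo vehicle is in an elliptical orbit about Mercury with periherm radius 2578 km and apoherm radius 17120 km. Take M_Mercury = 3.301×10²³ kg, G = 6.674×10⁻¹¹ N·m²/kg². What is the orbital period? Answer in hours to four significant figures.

T ≈ 11.49 hours

μ = GM = 6.674×10⁻¹¹ × 3.301×10²³ = 2.203×10¹³ m³/s².
Semi-major axis a = (r_p + r_a)/2 = (2578.0 + 17120)/2 = 9849.0 km = 9.849×10⁶ m.
By Kepler's third law T = 2π√(a³/μ) = 2π × 6.585×10³ = 4.138×10⁴ s.
= 11.49 hours.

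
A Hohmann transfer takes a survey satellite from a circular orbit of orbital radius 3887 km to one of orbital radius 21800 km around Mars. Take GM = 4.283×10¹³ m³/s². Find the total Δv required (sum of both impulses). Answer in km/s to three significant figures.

Δv_total ≈ 1.64 km/s

r₁ = 3887 km = 3.887×10⁶ m.
r₂ = 21800 km = 2.180×10⁷ m.
Transfer ellipse a_t = (r₁ + r₂)/2 = 1.284×10⁷ m.
At r₁: circular v_c1 = √(μ/r₁) = 3319 m/s; transfer-periapsis v_p = √[μ(2/r₁ − 1/a_t)] = 4325 m/s.
Δv₁ = v_p − v_c1 = 1005 m/s.
At r₂: circular v_c2 = √(μ/r₂) = 1402 m/s; transfer-apoapsis v_a = √[μ(2/r₂ − 1/a_t)] = 771.1 m/s.
Δv₂ = v_c2 − v_a = 630.6 m/s.
Total Δv = Δv₁ + Δv₂ = 1636 m/s = 1.636 km/s.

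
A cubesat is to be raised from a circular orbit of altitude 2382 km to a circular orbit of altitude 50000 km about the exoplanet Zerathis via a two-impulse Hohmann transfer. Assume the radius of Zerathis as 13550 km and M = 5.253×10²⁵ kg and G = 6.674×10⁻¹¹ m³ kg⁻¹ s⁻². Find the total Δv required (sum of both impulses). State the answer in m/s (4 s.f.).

μ = GM = 6.674×10⁻¹¹ × 5.253×10²⁵ = 3.506×10¹⁵ m³/s².
r₁ = 13550 + 2382 = 15932 km = 1.5932×10⁷ m.
r₂ = 13550 + 50000 = 63550 km = 6.3550×10⁷ m.
Transfer ellipse a_t = (r₁ + r₂)/2 = 3.974×10⁷ m.
At r₁: circular v_c1 = √(μ/r₁) = 14830 m/s; transfer-periapsis v_p = √[μ(2/r₁ − 1/a_t)] = 18760 m/s.
Δv₁ = v_p − v_c1 = 3924 m/s.
At r₂: circular v_c2 = √(μ/r₂) = 7427 m/s; transfer-apoapsis v_a = √[μ(2/r₂ − 1/a_t)] = 4703 m/s.
Δv₂ = v_c2 − v_a = 2725 m/s.
Total Δv = Δv₁ + Δv₂ = 6649 m/s.

Δv_total ≈ 6649 m/s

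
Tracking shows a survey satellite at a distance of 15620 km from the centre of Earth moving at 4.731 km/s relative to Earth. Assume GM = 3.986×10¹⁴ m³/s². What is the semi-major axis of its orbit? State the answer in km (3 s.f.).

a ≈ 13900 km

r = 1.562×10⁷ m.
Vis-viva rearranged: 1/a = 2/r − v²/μ = 1.280×10⁻⁷ − 5.615×10⁻⁸ = 7.189×10⁻⁸ m⁻¹.
a = 1.391×10⁷ m = 13910 km.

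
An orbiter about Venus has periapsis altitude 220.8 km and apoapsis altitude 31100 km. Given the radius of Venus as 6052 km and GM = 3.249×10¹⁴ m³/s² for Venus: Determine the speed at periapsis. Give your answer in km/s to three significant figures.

v ≈ 9.41 km/s

r_p = 6052 + 220.8 = 6272.8 km = 6.2728×10⁶ m.
r_a = 6052 + 31100 = 37152 km = 3.7152×10⁷ m.
Semi-major axis a = (r_p + r_a)/2 = 21712 km = 2.171×10⁷ m.
Vis-viva: v² = μ(2/r − 1/a) = 3.249×10¹⁴ × (3.188×10⁻⁷ − 4.606×10⁻⁸) = 8.863×10⁷ m²/s².
v = 9414 m/s = 9.414 km/s.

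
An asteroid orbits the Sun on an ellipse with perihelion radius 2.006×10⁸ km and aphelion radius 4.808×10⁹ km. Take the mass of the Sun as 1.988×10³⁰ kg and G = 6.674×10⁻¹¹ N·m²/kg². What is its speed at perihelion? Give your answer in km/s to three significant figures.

μ = GM = 6.674×10⁻¹¹ × 1.988×10³⁰ = 1.327×10²⁰ m³/s².
Semi-major axis a = (r_p + r_a)/2 = 2.5043×10⁹ km = 2.504×10¹² m.
Vis-viva: v² = μ(2/r − 1/a) = 1.327×10²⁰ × (9.970×10⁻¹² − 3.993×10⁻¹³) = 1.270×10⁹ m²/s².
v = 35630 m/s = 35.63 km/s.

v ≈ 35.6 km/s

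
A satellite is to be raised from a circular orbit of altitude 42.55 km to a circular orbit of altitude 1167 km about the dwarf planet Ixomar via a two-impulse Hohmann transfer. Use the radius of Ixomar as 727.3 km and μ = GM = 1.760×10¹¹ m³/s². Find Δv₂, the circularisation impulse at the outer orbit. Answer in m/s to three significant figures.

r₁ = 727.3 + 42.55 = 769.85 km = 7.6985×10⁵ m.
r₂ = 727.3 + 1167 = 1894.3 km = 1.8943×10⁶ m.
Transfer ellipse a_t = (r₁ + r₂)/2 = 1.332×10⁶ m.
At r₁: circular v_c1 = √(μ/r₁) = 478.1 m/s; transfer-periapsis v_p = √[μ(2/r₁ − 1/a_t)] = 570.2 m/s.
At r₂: circular v_c2 = √(μ/r₂) = 304.8 m/s; transfer-apoapsis v_a = √[μ(2/r₂ − 1/a_t)] = 231.7 m/s.
Δv₂ = v_c2 − v_a = 73.09 m/s.

Δv ≈ 73.1 m/s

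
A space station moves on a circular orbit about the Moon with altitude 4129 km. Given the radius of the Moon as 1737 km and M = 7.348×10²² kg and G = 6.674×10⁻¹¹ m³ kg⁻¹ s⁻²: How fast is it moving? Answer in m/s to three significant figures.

v ≈ 914 m/s

μ = GM = 6.674×10⁻¹¹ × 7.348×10²² = 4.904×10¹² m³/s².
r = 1737 + 4129 = 5866.0 km = 5.8660×10⁶ m.
For a circular orbit v = √(μ/r) = √(4.904×10¹² / 5.866×10⁶) = √(8.360×10⁵) = 914.3 m/s.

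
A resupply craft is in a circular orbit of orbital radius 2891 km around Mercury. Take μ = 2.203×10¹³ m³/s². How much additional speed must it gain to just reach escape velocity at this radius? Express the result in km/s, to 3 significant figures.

Δv ≈ 1.14 km/s

r = 2891 km = 2.891×10⁶ m.
Circular speed v_c = √(μ/r) = 2760 m/s.
Escape speed v_esc = √(2μ/r) = √2 × v_c = 3904 m/s.
Δv = v_esc − v_c = 1143 m/s = 1.143 km/s.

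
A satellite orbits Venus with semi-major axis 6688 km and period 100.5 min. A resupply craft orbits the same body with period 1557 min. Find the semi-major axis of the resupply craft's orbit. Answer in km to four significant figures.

Kepler's third law: a³ ∝ T², so a₂ = a₁ (T₂/T₁)^(2/3).
T₂/T₁ = 15.49, (T₂/T₁)^(2/3) = 6.215.
a₂ = 6688 × 6.215 = 41560 km.

a₂ ≈ 41560 km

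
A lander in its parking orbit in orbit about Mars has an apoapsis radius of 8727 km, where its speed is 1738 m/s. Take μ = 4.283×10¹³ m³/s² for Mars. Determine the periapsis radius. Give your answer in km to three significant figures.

r_a = 8.727×10⁶ m.
Specific energy ε = v²/2 − μ/r = -3.397×10⁶ J/kg, so a = −μ/(2ε) = 6.303×10⁶ m.
The apsides satisfy r_p + r_a = 2a, so the periapsis radius is 2a − r_a = 3.880×10⁶ m = 3879.6 km.

periapsis radius ≈ 3880 km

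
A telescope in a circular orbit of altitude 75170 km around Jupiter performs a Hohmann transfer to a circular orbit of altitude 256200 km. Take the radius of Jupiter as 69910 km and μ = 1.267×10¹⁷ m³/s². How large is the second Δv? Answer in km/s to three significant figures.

r₁ = 69910 + 75170 = 145080 km = 1.4508×10⁸ m.
r₂ = 69910 + 256200 = 326110 km = 3.2611×10⁸ m.
Transfer ellipse a_t = (r₁ + r₂)/2 = 2.356×10⁸ m.
At r₁: circular v_c1 = √(μ/r₁) = 29550 m/s; transfer-perijove v_p = √[μ(2/r₁ − 1/a_t)] = 34770 m/s.
At r₂: circular v_c2 = √(μ/r₂) = 19710 m/s; transfer-apojove v_a = √[μ(2/r₂ − 1/a_t)] = 15470 m/s.
Δv₂ = v_c2 − v_a = 4243 m/s.
= 4.243 km/s.

Δv ≈ 4.24 km/s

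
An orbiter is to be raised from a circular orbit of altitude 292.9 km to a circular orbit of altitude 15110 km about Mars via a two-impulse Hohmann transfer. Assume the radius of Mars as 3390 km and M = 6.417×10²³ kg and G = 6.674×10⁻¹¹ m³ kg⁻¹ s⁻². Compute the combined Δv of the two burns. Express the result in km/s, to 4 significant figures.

Δv_total ≈ 1.639 km/s

μ = GM = 6.674×10⁻¹¹ × 6.417×10²³ = 4.283×10¹³ m³/s².
r₁ = 3390 + 292.9 = 3682.9 km = 3.6829×10⁶ m.
r₂ = 3390 + 15110 = 18500 km = 1.8500×10⁷ m.
Transfer ellipse a_t = (r₁ + r₂)/2 = 1.109×10⁷ m.
At r₁: circular v_c1 = √(μ/r₁) = 3410 m/s; transfer-periapsis v_p = √[μ(2/r₁ − 1/a_t)] = 4404 m/s.
Δv₁ = v_p − v_c1 = 994.0 m/s.
At r₂: circular v_c2 = √(μ/r₂) = 1522 m/s; transfer-apoapsis v_a = √[μ(2/r₂ − 1/a_t)] = 876.7 m/s.
Δv₂ = v_c2 − v_a = 644.8 m/s.
Total Δv = Δv₁ + Δv₂ = 1639 m/s = 1.639 km/s.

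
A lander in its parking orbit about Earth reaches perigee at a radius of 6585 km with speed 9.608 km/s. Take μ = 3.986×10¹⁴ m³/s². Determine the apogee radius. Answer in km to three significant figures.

apogee radius ≈ 21100 km

r_p = 6.585×10⁶ m.
Specific energy ε = v²/2 − μ/r = -1.437×10⁷ J/kg, so a = −μ/(2ε) = 1.386×10⁷ m.
The apsides satisfy r_p + r_a = 2a, so the apogee radius is 2a − r_p = 2.114×10⁷ m = 21144 km.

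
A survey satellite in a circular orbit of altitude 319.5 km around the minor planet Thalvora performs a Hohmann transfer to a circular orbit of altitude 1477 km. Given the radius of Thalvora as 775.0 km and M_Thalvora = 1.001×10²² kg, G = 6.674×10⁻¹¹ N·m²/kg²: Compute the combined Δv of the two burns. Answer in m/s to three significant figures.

Δv_total ≈ 229 m/s

μ = GM = 6.674×10⁻¹¹ × 1.001×10²² = 6.681×10¹¹ m³/s².
r₁ = 775.0 + 319.5 = 1094.5 km = 1.0945×10⁶ m.
r₂ = 775.0 + 1477 = 2252.0 km = 2.2520×10⁶ m.
Transfer ellipse a_t = (r₁ + r₂)/2 = 1.673×10⁶ m.
At r₁: circular v_c1 = √(μ/r₁) = 781.3 m/s; transfer-periapsis v_p = √[μ(2/r₁ − 1/a_t)] = 906.4 m/s.
Δv₁ = v_p − v_c1 = 125.1 m/s.
At r₂: circular v_c2 = √(μ/r₂) = 544.7 m/s; transfer-apoapsis v_a = √[μ(2/r₂ − 1/a_t)] = 440.5 m/s.
Δv₂ = v_c2 − v_a = 104.2 m/s.
Total Δv = Δv₁ + Δv₂ = 229.3 m/s.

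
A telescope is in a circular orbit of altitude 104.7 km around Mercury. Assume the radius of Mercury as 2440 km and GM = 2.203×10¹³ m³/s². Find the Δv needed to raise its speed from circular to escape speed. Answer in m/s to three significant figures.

Δv ≈ 1220 m/s

r = 2440 + 104.7 = 2544.7 km = 2.5447×10⁶ m.
Circular speed v_c = √(μ/r) = 2942 m/s.
Escape speed v_esc = √(2μ/r) = √2 × v_c = 4161 m/s.
Δv = v_esc − v_c = 1219 m/s.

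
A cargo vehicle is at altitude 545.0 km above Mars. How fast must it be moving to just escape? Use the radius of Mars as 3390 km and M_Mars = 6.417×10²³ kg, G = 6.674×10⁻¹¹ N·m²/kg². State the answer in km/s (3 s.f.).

μ = GM = 6.674×10⁻¹¹ × 6.417×10²³ = 4.283×10¹³ m³/s².
r = 3390 + 545.0 = 3935.0 km = 3.9350×10⁶ m.
Escape speed v_esc = √(2μ/r) = √(2 × 4.283×10¹³ / 3.935×10⁶) = √(2.177×10⁷) = 4666 m/s.
= 4.666 km/s.

v_esc ≈ 4.67 km/s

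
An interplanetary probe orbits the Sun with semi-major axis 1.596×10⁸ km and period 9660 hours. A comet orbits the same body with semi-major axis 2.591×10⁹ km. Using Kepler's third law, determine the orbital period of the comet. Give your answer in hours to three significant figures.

T₂ ≈ 6.32×10⁵ hours

Kepler's third law: T² ∝ a³, so T₂ = T₁ (a₂/a₁)^(3/2).
a₂/a₁ = 16.23, (a₂/a₁)^(3/2) = 65.41.
T₂ = 9660 × 65.41 = 6.319×10⁵ hours.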